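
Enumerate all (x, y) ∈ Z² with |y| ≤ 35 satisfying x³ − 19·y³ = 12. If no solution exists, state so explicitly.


The equation is x³ - 19y³ = 12. For fixed y, x³ = 19·y³ + 12, so a solution requires the RHS to be a perfect cube.
Strategy: iterate y from -35 to 35, compute RHS = 19·y³ + 12, and check whether it is a (positive or negative) perfect cube.
Check small values of y:
  y = 0: RHS = 12 is not a perfect cube.
  y = 1: RHS = 31 is not a perfect cube.
  y = -1: RHS = -7 is not a perfect cube.
  y = 2: RHS = 164 is not a perfect cube.
  y = -2: RHS = -140 is not a perfect cube.
  y = 3: RHS = 525 is not a perfect cube.
  y = -3: RHS = -501 is not a perfect cube.
Continuing the search up to |y| = 35 finds no solutions either.
No (x, y) in the scanned range satisfies the equation.

No integer solutions with |y| ≤ 35.


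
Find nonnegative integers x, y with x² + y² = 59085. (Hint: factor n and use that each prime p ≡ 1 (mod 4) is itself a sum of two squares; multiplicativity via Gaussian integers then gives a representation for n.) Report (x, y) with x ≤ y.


Step 1: Factor n = 59085 = 3^2 · 5 · 13 · 101.
Step 2: Check the mod-4 condition on each prime factor: 3 ≡ 3 (mod 4), exponent 2 (must be even); 5 ≡ 1 (mod 4), exponent 1; 13 ≡ 1 (mod 4), exponent 1; 101 ≡ 1 (mod 4), exponent 1.
All primes ≡ 3 (mod 4) appear to even exponent (or don't appear), so by the two-squares theorem n IS expressible as a sum of two squares.
Step 3: Build a representation. Group n = k² · m with k = 3 and m = 5 · 13 · 101 = 6565 (a product of primes ≡ 1 (mod 4)); a representation of m scales to one of n via (k·x)² + (k·y)² = k²(x² + y²). Each prime p ≡ 1 (mod 4) is itself a sum of two squares; find a² by testing p − a² for a perfect square:
  5: 5 − 1² = 4 = 2² ⇒ 5 = 1² + 2².
  13: 13 − 1² = 12, 13 − 2² = 9 = 3² ⇒ 13 = 2² + 3².
  101: 101 − 1² = 100 = 10² ⇒ 101 = 1² + 10².
  Combine using the Brahmagupta–Fibonacci identity (a² + b²)(c² + d²) = (ac − bd)² + (ad + bc)² = (ac + bd)² + (ad − bc)²:
  5 · 13 = 65: from (1² + 2²)(2² + 3²), take (1·2 − 2·3, 1·3 + 2·2) = (2 − 6, 3 + 4) = (-4, 7); dropping signs (only squares matter) gives (4, 7); check 4² + 7² = 16 + 49 = 65 ✓.
  65 · 101 = 6565: from (4² + 7²)(1² + 10²), take (4·1 − 7·10, 4·10 + 7·1) = (4 − 70, 40 + 7) = (-66, 47); dropping signs (only squares matter) gives (66, 47); check 66² + 47² = 4356 + 2209 = 6565 ✓.
  Scale by k = 3: (3·66, 3·47) = (198, 141).
Step 4: Order so x ≤ y and verify: 141² + 198² = 19881 + 39204 = 59085 = n. ✓

n = 59085 = 141² + 198² (one valid representation with x ≤ y).


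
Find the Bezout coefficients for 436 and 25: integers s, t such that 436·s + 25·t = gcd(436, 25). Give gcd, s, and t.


Euclidean algorithm on (436, 25) — divide until remainder is 0:
  436 = 17 · 25 + 11
  25 = 2 · 11 + 3
  11 = 3 · 3 + 2
  3 = 1 · 2 + 1
  2 = 2 · 1 + 0
gcd(436, 25) = 1.
Track Bezout coefficients alongside the remainders: start with r₀ = 436 = a·1 + b·0 (s = 1, t = 0) and r₁ = 25 = a·0 + b·1 (s = 0, t = 1); each new remainder r_{k+1} = r_{k-1} − q_k·r_k inherits s_{k+1} = s_{k-1} − q_k·s_k, t_{k+1} = t_{k-1} − q_k·t_k, so r_k = a·s_k + b·t_k at every step:
  q = 17: r = 11, s = 1 − 17·0 = 1, t = 0 − 17·1 = -17  (check: 436·1 + 25·(-17) = 11)
  q = 2: r = 3, s = 0 − 2·1 = -2, t = 1 − 2·(-17) = 35  (check: 436·(-2) + 25·35 = 3)
  q = 3: r = 2, s = 1 − 3·(-2) = 7, t = -17 − 3·35 = -122  (check: 436·7 + 25·(-122) = 2)
  q = 1: r = 1, s = -2 − 1·7 = -9, t = 35 − 1·(-122) = 157  (check: 436·(-9) + 25·157 = 1)
The row with r = 1 (the gcd) gives the Bezout coefficients s = -9, t = 157.
Result: 436 · (-9) + 25 · (157) = 1.

gcd(436, 25) = 1; s = -9, t = 157 (check: 436·(-9) + 25·157 = 1).


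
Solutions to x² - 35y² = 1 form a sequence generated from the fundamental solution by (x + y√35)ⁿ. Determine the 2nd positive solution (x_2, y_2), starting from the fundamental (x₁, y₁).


Step 1: Find the fundamental solution (x₁, y₁) of x² - 35y² = 1.
  Expand √35 as a continued fraction. a₀ = ⌊√35⌋ = 5; iterate m_{k+1} = d_k·a_k − m_k, d_{k+1} = (35 − m_{k+1}²)/d_k, a_{k+1} = ⌊(a₀ + m_{k+1})/d_{k+1}⌋ (starting m₀ = 0, d₀ = 1), with convergents p_k = a_k·p_{k-1} + p_{k-2}, q_k = a_k·q_{k-1} + q_{k-2} (p₋₁ = 1, q₋₁ = 0):
  k = 0: a₀ = 5; p₀/q₀ = 5/1; p₀² − 35·q₀² = 25 − 35 = -10.
  k = 1: m = 5, d = 10, a = ⌊(5 + 5)/10⌋ = 1; p/q = (1·5 + 1)/(1·1 + 0) = 6/1; p² − 35·q² = 36 − 35 = 1.
  The first convergent with p² − 35·q² = 1 gives the fundamental solution (x₁, y₁) = (6, 1).
Step 2: Apply the recurrence (x_{n+1}, y_{n+1}) = (x₁x_n + 35y₁y_n, x₁y_n + y₁x_n) repeatedly.
  From (x_1, y_1) = (6, 1): x_2 = 6·6 + 35·1·1 = 71; y_2 = 6·1 + 1·6 = 12.
Step 3: Verify x_2² - 35·y_2² = 5041 - 5040 = 1 (should be 1). ✓

(x_1, y_1) = (6, 1); (x_2, y_2) = (71, 12).


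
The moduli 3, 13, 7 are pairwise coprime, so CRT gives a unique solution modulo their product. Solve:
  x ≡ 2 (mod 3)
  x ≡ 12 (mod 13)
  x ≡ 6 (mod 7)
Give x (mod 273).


Moduli 3, 13, 7 are pairwise coprime; by CRT there is a unique solution modulo M = 3 · 13 · 7 = 273.
Solve pairwise, accumulating the modulus:
  Start with x ≡ 2 (mod 3).
  Combine with x ≡ 12 (mod 13): since gcd(3, 13) = 1, we get a unique residue mod 39.
    Write x = 2 + 3·t and substitute into x ≡ 12 (mod 13): 3·t ≡ 12 − 2 = 10 (mod 13).
    The inverse of 3 mod 13 is 9 (since 3·9 = 27 = 2·13 + 1), so t ≡ 9·10 = 90 ≡ 12 (mod 13).
    Then x = 2 + 3·12 = 38, valid modulo lcm(3, 13) = 39: x ≡ 38 (mod 39).
  Combine with x ≡ 6 (mod 7): since gcd(39, 7) = 1, we get a unique residue mod 273.
    Write x = 38 + 39·t and substitute into x ≡ 6 (mod 7): 39·t ≡ 6 − 38 = -32 (mod 7).
    Reduce coefficients mod 7: 4·t ≡ 3 (mod 7).
    The inverse of 4 mod 7 is 2 (since 4·2 = 8 = 1·7 + 1), so t ≡ 2·3 = 6 ≡ 6 (mod 7).
    Then x = 38 + 39·6 = 272, valid modulo lcm(39, 7) = 273: x ≡ 272 (mod 273).
Verify: 272 mod 3 = 2 ✓, 272 mod 13 = 12 ✓, 272 mod 7 = 6 ✓.

x ≡ 272 (mod 273).


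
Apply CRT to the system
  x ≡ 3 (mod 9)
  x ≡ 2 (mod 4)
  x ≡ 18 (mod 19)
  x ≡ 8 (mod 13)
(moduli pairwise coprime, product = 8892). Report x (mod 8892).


Product of moduli M = 9 · 4 · 19 · 13 = 8892.
Merge one congruence at a time:
  Start: x ≡ 3 (mod 9).
  Combine with x ≡ 2 (mod 4); new modulus lcm = 36.
    Write x = 3 + 9·t and substitute into x ≡ 2 (mod 4): 9·t ≡ 2 − 3 = -1 (mod 4).
    Reduce coefficients mod 4: 1·t ≡ 3 (mod 4).
    So t ≡ 3 (mod 4).
    Then x = 3 + 9·3 = 30, valid modulo lcm(9, 4) = 36: x ≡ 30 (mod 36).
  Combine with x ≡ 18 (mod 19); new modulus lcm = 684.
    Write x = 30 + 36·t and substitute into x ≡ 18 (mod 19): 36·t ≡ 18 − 30 = -12 (mod 19).
    Reduce coefficients mod 19: 17·t ≡ 7 (mod 19).
    The inverse of 17 mod 19 is 9 (since 17·9 = 153 = 8·19 + 1), so t ≡ 9·7 = 63 ≡ 6 (mod 19).
    Then x = 30 + 36·6 = 246, valid modulo lcm(36, 19) = 684: x ≡ 246 (mod 684).
  Combine with x ≡ 8 (mod 13); new modulus lcm = 8892.
    Write x = 246 + 684·t and substitute into x ≡ 8 (mod 13): 684·t ≡ 8 − 246 = -238 (mod 13).
    Reduce coefficients mod 13: 8·t ≡ 9 (mod 13).
    The inverse of 8 mod 13 is 5 (since 8·5 = 40 = 3·13 + 1), so t ≡ 5·9 = 45 ≡ 6 (mod 13).
    Then x = 246 + 684·6 = 4350, valid modulo lcm(684, 13) = 8892: x ≡ 4350 (mod 8892).
Verify against each original: 4350 mod 9 = 3, 4350 mod 4 = 2, 4350 mod 19 = 18, 4350 mod 13 = 8.

x ≡ 4350 (mod 8892).


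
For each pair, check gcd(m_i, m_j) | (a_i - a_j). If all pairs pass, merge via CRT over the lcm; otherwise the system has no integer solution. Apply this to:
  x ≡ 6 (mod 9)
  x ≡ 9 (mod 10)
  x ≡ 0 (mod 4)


Moduli 9, 10, 4 are not pairwise coprime, so CRT works modulo lcm(m_i) when all pairwise compatibility conditions hold.
Pairwise compatibility: gcd(m_i, m_j) must divide a_i - a_j for every pair.
Merge one congruence at a time:
  Start: x ≡ 6 (mod 9).
  Combine with x ≡ 9 (mod 10): gcd(9, 10) = 1; 9 - 6 = 3, which IS divisible by 1, so compatible.
    Write x = 6 + 9·t and substitute into x ≡ 9 (mod 10): 9·t ≡ 9 − 6 = 3 (mod 10).
    The inverse of 9 mod 10 is 9 (since 9·9 = 81 = 8·10 + 1), so t ≡ 9·3 = 27 ≡ 7 (mod 10).
    Then x = 6 + 9·7 = 69, valid modulo lcm(9, 10) = 90: x ≡ 69 (mod 90).
  Combine with x ≡ 0 (mod 4): gcd(90, 4) = 2, and 0 - 69 = -69 is NOT divisible by 2.
    ⇒ system is inconsistent (no integer solution).

No solution (the system is inconsistent).


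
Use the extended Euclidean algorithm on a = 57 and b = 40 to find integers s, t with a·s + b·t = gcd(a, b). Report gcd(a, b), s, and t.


Euclidean algorithm on (57, 40) — divide until remainder is 0:
  57 = 1 · 40 + 17
  40 = 2 · 17 + 6
  17 = 2 · 6 + 5
  6 = 1 · 5 + 1
  5 = 5 · 1 + 0
gcd(57, 40) = 1.
Track Bezout coefficients alongside the remainders: start with r₀ = 57 = a·1 + b·0 (s = 1, t = 0) and r₁ = 40 = a·0 + b·1 (s = 0, t = 1); each new remainder r_{k+1} = r_{k-1} − q_k·r_k inherits s_{k+1} = s_{k-1} − q_k·s_k, t_{k+1} = t_{k-1} − q_k·t_k, so r_k = a·s_k + b·t_k at every step:
  q = 1: r = 17, s = 1 − 1·0 = 1, t = 0 − 1·1 = -1  (check: 57·1 + 40·(-1) = 17)
  q = 2: r = 6, s = 0 − 2·1 = -2, t = 1 − 2·(-1) = 3  (check: 57·(-2) + 40·3 = 6)
  q = 2: r = 5, s = 1 − 2·(-2) = 5, t = -1 − 2·3 = -7  (check: 57·5 + 40·(-7) = 5)
  q = 1: r = 1, s = -2 − 1·5 = -7, t = 3 − 1·(-7) = 10  (check: 57·(-7) + 40·10 = 1)
The row with r = 1 (the gcd) gives the Bezout coefficients s = -7, t = 10.
Result: 57 · (-7) + 40 · (10) = 1.

gcd(57, 40) = 1; s = -7, t = 10 (check: 57·(-7) + 40·10 = 1).


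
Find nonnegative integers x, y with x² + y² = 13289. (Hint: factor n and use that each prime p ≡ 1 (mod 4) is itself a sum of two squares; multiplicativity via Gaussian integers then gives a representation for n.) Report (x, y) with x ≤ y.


Step 1: Factor n = 13289 = 97 · 137.
Step 2: Check the mod-4 condition on each prime factor: 97 ≡ 1 (mod 4), exponent 1; 137 ≡ 1 (mod 4), exponent 1.
All primes ≡ 3 (mod 4) appear to even exponent (or don't appear), so by the two-squares theorem n IS expressible as a sum of two squares.
Step 3: Build a representation. Here n = 97 · 137 is a product of primes ≡ 1 (mod 4). Each prime p ≡ 1 (mod 4) is itself a sum of two squares; find a² by testing p − a² for a perfect square:
  97: 97 − 1² = 96, 97 − 2² = 93, 97 − 3² = 88, 97 − 4² = 81 = 9² ⇒ 97 = 4² + 9².
  137: 137 − 1² = 136, 137 − 2² = 133, 137 − 3² = 128, 137 − 4² = 121 = 11² ⇒ 137 = 4² + 11².
  Combine using the Brahmagupta–Fibonacci identity (a² + b²)(c² + d²) = (ac − bd)² + (ad + bc)² = (ac + bd)² + (ad − bc)²:
  97 · 137 = 13289: from (4² + 9²)(4² + 11²), take (4·4 − 9·11, 4·11 + 9·4) = (16 − 99, 44 + 36) = (-83, 80); dropping signs (only squares matter) gives (83, 80); check 83² + 80² = 6889 + 6400 = 13289 ✓.
Step 4: Order so x ≤ y and verify: 80² + 83² = 6400 + 6889 = 13289 = n. ✓

n = 13289 = 80² + 83² (one valid representation with x ≤ y).


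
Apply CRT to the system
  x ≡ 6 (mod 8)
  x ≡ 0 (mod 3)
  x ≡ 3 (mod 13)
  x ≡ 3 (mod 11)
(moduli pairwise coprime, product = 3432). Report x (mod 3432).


Product of moduli M = 8 · 3 · 13 · 11 = 3432.
Merge one congruence at a time:
  Start: x ≡ 6 (mod 8).
  Combine with x ≡ 0 (mod 3); new modulus lcm = 24.
    Write x = 6 + 8·t and substitute into x ≡ 0 (mod 3): 8·t ≡ 0 − 6 = -6 (mod 3).
    Reduce coefficients mod 3: 2·t ≡ 0 (mod 3).
    The inverse of 2 mod 3 is 2 (since 2·2 = 4 = 1·3 + 1), so t ≡ 2·0 = 0 ≡ 0 (mod 3).
    Then x = 6 + 8·0 = 6, valid modulo lcm(8, 3) = 24: x ≡ 6 (mod 24).
  Combine with x ≡ 3 (mod 13); new modulus lcm = 312.
    Write x = 6 + 24·t and substitute into x ≡ 3 (mod 13): 24·t ≡ 3 − 6 = -3 (mod 13).
    Reduce coefficients mod 13: 11·t ≡ 10 (mod 13).
    The inverse of 11 mod 13 is 6 (since 11·6 = 66 = 5·13 + 1), so t ≡ 6·10 = 60 ≡ 8 (mod 13).
    Then x = 6 + 24·8 = 198, valid modulo lcm(24, 13) = 312: x ≡ 198 (mod 312).
  Combine with x ≡ 3 (mod 11); new modulus lcm = 3432.
    Write x = 198 + 312·t and substitute into x ≡ 3 (mod 11): 312·t ≡ 3 − 198 = -195 (mod 11).
    Reduce coefficients mod 11: 4·t ≡ 3 (mod 11).
    The inverse of 4 mod 11 is 3 (since 4·3 = 12 = 1·11 + 1), so t ≡ 3·3 = 9 ≡ 9 (mod 11).
    Then x = 198 + 312·9 = 3006, valid modulo lcm(312, 11) = 3432: x ≡ 3006 (mod 3432).
Verify against each original: 3006 mod 8 = 6, 3006 mod 3 = 0, 3006 mod 13 = 3, 3006 mod 11 = 3.

x ≡ 3006 (mod 3432).


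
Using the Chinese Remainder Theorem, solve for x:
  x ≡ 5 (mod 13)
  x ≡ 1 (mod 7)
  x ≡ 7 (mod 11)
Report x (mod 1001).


Moduli 13, 7, 11 are pairwise coprime; by CRT there is a unique solution modulo M = 13 · 7 · 11 = 1001.
Solve pairwise, accumulating the modulus:
  Start with x ≡ 5 (mod 13).
  Combine with x ≡ 1 (mod 7): since gcd(13, 7) = 1, we get a unique residue mod 91.
    Write x = 5 + 13·t and substitute into x ≡ 1 (mod 7): 13·t ≡ 1 − 5 = -4 (mod 7).
    Reduce coefficients mod 7: 6·t ≡ 3 (mod 7).
    The inverse of 6 mod 7 is 6 (since 6·6 = 36 = 5·7 + 1), so t ≡ 6·3 = 18 ≡ 4 (mod 7).
    Then x = 5 + 13·4 = 57, valid modulo lcm(13, 7) = 91: x ≡ 57 (mod 91).
  Combine with x ≡ 7 (mod 11): since gcd(91, 11) = 1, we get a unique residue mod 1001.
    Write x = 57 + 91·t and substitute into x ≡ 7 (mod 11): 91·t ≡ 7 − 57 = -50 (mod 11).
    Reduce coefficients mod 11: 3·t ≡ 5 (mod 11).
    The inverse of 3 mod 11 is 4 (since 3·4 = 12 = 1·11 + 1), so t ≡ 4·5 = 20 ≡ 9 (mod 11).
    Then x = 57 + 91·9 = 876, valid modulo lcm(91, 11) = 1001: x ≡ 876 (mod 1001).
Verify: 876 mod 13 = 5 ✓, 876 mod 7 = 1 ✓, 876 mod 11 = 7 ✓.

x ≡ 876 (mod 1001).


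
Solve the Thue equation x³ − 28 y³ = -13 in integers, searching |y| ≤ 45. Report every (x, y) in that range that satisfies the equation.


The equation is x³ - 28y³ = -13. For fixed y, x³ = 28·y³ − 13, so a solution requires the RHS to be a perfect cube.
Strategy: iterate y from -45 to 45, compute RHS = 28·y³ − 13, and check whether it is a (positive or negative) perfect cube.
Check small values of y:
  y = 0: RHS = -13 is not a perfect cube.
  y = 1: RHS = 15 is not a perfect cube.
  y = -1: RHS = -41 is not a perfect cube.
  y = 2: RHS = 211 is not a perfect cube.
  y = -2: RHS = -237 is not a perfect cube.
  y = 3: RHS = 743 is not a perfect cube.
  y = -3: RHS = -769 is not a perfect cube.
Continuing the search up to |y| = 45 finds no solutions either.
No (x, y) in the scanned range satisfies the equation.

No integer solutions with |y| ≤ 45.


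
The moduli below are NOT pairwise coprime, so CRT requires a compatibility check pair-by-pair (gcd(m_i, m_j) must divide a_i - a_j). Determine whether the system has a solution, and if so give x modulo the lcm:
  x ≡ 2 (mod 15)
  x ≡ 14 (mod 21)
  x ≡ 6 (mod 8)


Moduli 15, 21, 8 are not pairwise coprime, so CRT works modulo lcm(m_i) when all pairwise compatibility conditions hold.
Pairwise compatibility: gcd(m_i, m_j) must divide a_i - a_j for every pair.
Merge one congruence at a time:
  Start: x ≡ 2 (mod 15).
  Combine with x ≡ 14 (mod 21): gcd(15, 21) = 3; 14 - 2 = 12, which IS divisible by 3, so compatible.
    Write x = 2 + 15·t and substitute into x ≡ 14 (mod 21): 15·t ≡ 14 − 2 = 12 (mod 21).
    Divide the congruence (and modulus) by g = 3: 5·t ≡ 4 (mod 7).
    The inverse of 5 mod 7 is 3 (since 5·3 = 15 = 2·7 + 1), so t ≡ 3·4 = 12 ≡ 5 (mod 7).
    Then x = 2 + 15·5 = 77, valid modulo lcm(15, 21) = 105: x ≡ 77 (mod 105).
  Combine with x ≡ 6 (mod 8): gcd(105, 8) = 1; 6 - 77 = -71, which IS divisible by 1, so compatible.
    Write x = 77 + 105·t and substitute into x ≡ 6 (mod 8): 105·t ≡ 6 − 77 = -71 (mod 8).
    Reduce coefficients mod 8: 1·t ≡ 1 (mod 8).
    So t ≡ 1 (mod 8).
    Then x = 77 + 105·1 = 182, valid modulo lcm(105, 8) = 840: x ≡ 182 (mod 840).
Verify: 182 mod 15 = 2, 182 mod 21 = 14, 182 mod 8 = 6.

x ≡ 182 (mod 840).


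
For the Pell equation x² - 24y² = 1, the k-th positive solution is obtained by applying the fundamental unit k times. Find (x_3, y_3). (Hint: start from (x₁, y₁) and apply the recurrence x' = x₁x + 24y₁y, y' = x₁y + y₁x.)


Step 1: Find the fundamental solution (x₁, y₁) of x² - 24y² = 1.
  Expand √24 as a continued fraction. a₀ = ⌊√24⌋ = 4; iterate m_{k+1} = d_k·a_k − m_k, d_{k+1} = (24 − m_{k+1}²)/d_k, a_{k+1} = ⌊(a₀ + m_{k+1})/d_{k+1}⌋ (starting m₀ = 0, d₀ = 1), with convergents p_k = a_k·p_{k-1} + p_{k-2}, q_k = a_k·q_{k-1} + q_{k-2} (p₋₁ = 1, q₋₁ = 0):
  k = 0: a₀ = 4; p₀/q₀ = 4/1; p₀² − 24·q₀² = 16 − 24 = -8.
  k = 1: m = 4, d = 8, a = ⌊(4 + 4)/8⌋ = 1; p/q = (1·4 + 1)/(1·1 + 0) = 5/1; p² − 24·q² = 25 − 24 = 1.
  The first convergent with p² − 24·q² = 1 gives the fundamental solution (x₁, y₁) = (5, 1).
Step 2: Apply the recurrence (x_{n+1}, y_{n+1}) = (x₁x_n + 24y₁y_n, x₁y_n + y₁x_n) repeatedly.
  From (x_1, y_1) = (5, 1): x_2 = 5·5 + 24·1·1 = 49; y_2 = 5·1 + 1·5 = 10.
  From (x_2, y_2) = (49, 10): x_3 = 5·49 + 24·1·10 = 485; y_3 = 5·10 + 1·49 = 99.
Step 3: Verify x_3² - 24·y_3² = 235225 - 235224 = 1 (should be 1). ✓

(x_1, y_1) = (5, 1); (x_3, y_3) = (485, 99).


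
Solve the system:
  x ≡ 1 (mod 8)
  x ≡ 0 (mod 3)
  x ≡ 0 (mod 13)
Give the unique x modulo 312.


Moduli 8, 3, 13 are pairwise coprime; by CRT there is a unique solution modulo M = 8 · 3 · 13 = 312.
Solve pairwise, accumulating the modulus:
  Start with x ≡ 1 (mod 8).
  Combine with x ≡ 0 (mod 3): since gcd(8, 3) = 1, we get a unique residue mod 24.
    Write x = 1 + 8·t and substitute into x ≡ 0 (mod 3): 8·t ≡ 0 − 1 = -1 (mod 3).
    Reduce coefficients mod 3: 2·t ≡ 2 (mod 3).
    The inverse of 2 mod 3 is 2 (since 2·2 = 4 = 1·3 + 1), so t ≡ 2·2 = 4 ≡ 1 (mod 3).
    Then x = 1 + 8·1 = 9, valid modulo lcm(8, 3) = 24: x ≡ 9 (mod 24).
  Combine with x ≡ 0 (mod 13): since gcd(24, 13) = 1, we get a unique residue mod 312.
    Write x = 9 + 24·t and substitute into x ≡ 0 (mod 13): 24·t ≡ 0 − 9 = -9 (mod 13).
    Reduce coefficients mod 13: 11·t ≡ 4 (mod 13).
    The inverse of 11 mod 13 is 6 (since 11·6 = 66 = 5·13 + 1), so t ≡ 6·4 = 24 ≡ 11 (mod 13).
    Then x = 9 + 24·11 = 273, valid modulo lcm(24, 13) = 312: x ≡ 273 (mod 312).
Verify: 273 mod 8 = 1 ✓, 273 mod 3 = 0 ✓, 273 mod 13 = 0 ✓.

x ≡ 273 (mod 312).


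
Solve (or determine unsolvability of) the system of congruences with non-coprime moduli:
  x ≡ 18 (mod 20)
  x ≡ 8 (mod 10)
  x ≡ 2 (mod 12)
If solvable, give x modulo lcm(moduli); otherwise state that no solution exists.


Moduli 20, 10, 12 are not pairwise coprime, so CRT works modulo lcm(m_i) when all pairwise compatibility conditions hold.
Pairwise compatibility: gcd(m_i, m_j) must divide a_i - a_j for every pair.
Merge one congruence at a time:
  Start: x ≡ 18 (mod 20).
  Combine with x ≡ 8 (mod 10): gcd(20, 10) = 10; 8 - 18 = -10, which IS divisible by 10, so compatible.
    Write x = 18 + 20·t and substitute into x ≡ 8 (mod 10): 20·t ≡ 8 − 18 = -10 (mod 10).
    Divide the congruence (and modulus) by g = 10: 2·t ≡ -1 (mod 1).
    Modulo 1 every t works; take t = 0.
    Then x = 18 + 20·0 = 18, valid modulo lcm(20, 10) = 20: x ≡ 18 (mod 20).
  Combine with x ≡ 2 (mod 12): gcd(20, 12) = 4; 2 - 18 = -16, which IS divisible by 4, so compatible.
    Write x = 18 + 20·t and substitute into x ≡ 2 (mod 12): 20·t ≡ 2 − 18 = -16 (mod 12).
    Divide the congruence (and modulus) by g = 4: 5·t ≡ -4 (mod 3).
    Reduce coefficients mod 3: 2·t ≡ 2 (mod 3).
    The inverse of 2 mod 3 is 2 (since 2·2 = 4 = 1·3 + 1), so t ≡ 2·2 = 4 ≡ 1 (mod 3).
    Then x = 18 + 20·1 = 38, valid modulo lcm(20, 12) = 60: x ≡ 38 (mod 60).
Verify: 38 mod 20 = 18, 38 mod 10 = 8, 38 mod 12 = 2.

x ≡ 38 (mod 60).


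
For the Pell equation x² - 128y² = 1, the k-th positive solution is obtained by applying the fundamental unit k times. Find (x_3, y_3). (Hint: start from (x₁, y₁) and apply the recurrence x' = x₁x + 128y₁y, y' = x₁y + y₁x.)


Step 1: Find the fundamental solution (x₁, y₁) of x² - 128y² = 1.
  Expand √128 as a continued fraction. a₀ = ⌊√128⌋ = 11; iterate m_{k+1} = d_k·a_k − m_k, d_{k+1} = (128 − m_{k+1}²)/d_k, a_{k+1} = ⌊(a₀ + m_{k+1})/d_{k+1}⌋ (starting m₀ = 0, d₀ = 1), with convergents p_k = a_k·p_{k-1} + p_{k-2}, q_k = a_k·q_{k-1} + q_{k-2} (p₋₁ = 1, q₋₁ = 0):
  k = 0: a₀ = 11; p₀/q₀ = 11/1; p₀² − 128·q₀² = 121 − 128 = -7.
  k = 1: m = 11, d = 7, a = ⌊(11 + 11)/7⌋ = 3; p/q = (3·11 + 1)/(3·1 + 0) = 34/3; p² − 128·q² = 1156 − 1152 = 4.
  k = 2: m = 10, d = 4, a = ⌊(11 + 10)/4⌋ = 5; p/q = (5·34 + 11)/(5·3 + 1) = 181/16; p² − 128·q² = 32761 − 32768 = -7.
  k = 3: m = 10, d = 7, a = ⌊(11 + 10)/7⌋ = 3; p/q = (3·181 + 34)/(3·16 + 3) = 577/51; p² − 128·q² = 332929 − 332928 = 1.
  The first convergent with p² − 128·q² = 1 gives the fundamental solution (x₁, y₁) = (577, 51).
Step 2: Apply the recurrence (x_{n+1}, y_{n+1}) = (x₁x_n + 128y₁y_n, x₁y_n + y₁x_n) repeatedly.
  From (x_1, y_1) = (577, 51): x_2 = 577·577 + 128·51·51 = 665857; y_2 = 577·51 + 51·577 = 58854.
  From (x_2, y_2) = (665857, 58854): x_3 = 577·665857 + 128·51·58854 = 768398401; y_3 = 577·58854 + 51·665857 = 67917465.
Step 3: Verify x_3² - 128·y_3² = 590436102659356801 - 590436102659356800 = 1 (should be 1). ✓

(x_1, y_1) = (577, 51); (x_3, y_3) = (768398401, 67917465).


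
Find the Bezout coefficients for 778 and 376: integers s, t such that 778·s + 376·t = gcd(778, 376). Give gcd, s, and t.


Euclidean algorithm on (778, 376) — divide until remainder is 0:
  778 = 2 · 376 + 26
  376 = 14 · 26 + 12
  26 = 2 · 12 + 2
  12 = 6 · 2 + 0
gcd(778, 376) = 2.
Track Bezout coefficients alongside the remainders: start with r₀ = 778 = a·1 + b·0 (s = 1, t = 0) and r₁ = 376 = a·0 + b·1 (s = 0, t = 1); each new remainder r_{k+1} = r_{k-1} − q_k·r_k inherits s_{k+1} = s_{k-1} − q_k·s_k, t_{k+1} = t_{k-1} − q_k·t_k, so r_k = a·s_k + b·t_k at every step:
  q = 2: r = 26, s = 1 − 2·0 = 1, t = 0 − 2·1 = -2  (check: 778·1 + 376·(-2) = 26)
  q = 14: r = 12, s = 0 − 14·1 = -14, t = 1 − 14·(-2) = 29  (check: 778·(-14) + 376·29 = 12)
  q = 2: r = 2, s = 1 − 2·(-14) = 29, t = -2 − 2·29 = -60  (check: 778·29 + 376·(-60) = 2)
The row with r = 2 (the gcd) gives the Bezout coefficients s = 29, t = -60.
Result: 778 · (29) + 376 · (-60) = 2.

gcd(778, 376) = 2; s = 29, t = -60 (check: 778·29 + 376·(-60) = 2).


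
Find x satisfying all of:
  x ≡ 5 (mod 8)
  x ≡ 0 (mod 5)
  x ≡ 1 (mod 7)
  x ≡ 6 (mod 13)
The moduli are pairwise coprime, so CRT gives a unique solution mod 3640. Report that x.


Product of moduli M = 8 · 5 · 7 · 13 = 3640.
Merge one congruence at a time:
  Start: x ≡ 5 (mod 8).
  Combine with x ≡ 0 (mod 5); new modulus lcm = 40.
    Write x = 5 + 8·t and substitute into x ≡ 0 (mod 5): 8·t ≡ 0 − 5 = -5 (mod 5).
    Reduce coefficients mod 5: 3·t ≡ 0 (mod 5).
    The inverse of 3 mod 5 is 2 (since 3·2 = 6 = 1·5 + 1), so t ≡ 2·0 = 0 ≡ 0 (mod 5).
    Then x = 5 + 8·0 = 5, valid modulo lcm(8, 5) = 40: x ≡ 5 (mod 40).
  Combine with x ≡ 1 (mod 7); new modulus lcm = 280.
    Write x = 5 + 40·t and substitute into x ≡ 1 (mod 7): 40·t ≡ 1 − 5 = -4 (mod 7).
    Reduce coefficients mod 7: 5·t ≡ 3 (mod 7).
    The inverse of 5 mod 7 is 3 (since 5·3 = 15 = 2·7 + 1), so t ≡ 3·3 = 9 ≡ 2 (mod 7).
    Then x = 5 + 40·2 = 85, valid modulo lcm(40, 7) = 280: x ≡ 85 (mod 280).
  Combine with x ≡ 6 (mod 13); new modulus lcm = 3640.
    Write x = 85 + 280·t and substitute into x ≡ 6 (mod 13): 280·t ≡ 6 − 85 = -79 (mod 13).
    Reduce coefficients mod 13: 7·t ≡ 12 (mod 13).
    The inverse of 7 mod 13 is 2 (since 7·2 = 14 = 1·13 + 1), so t ≡ 2·12 = 24 ≡ 11 (mod 13).
    Then x = 85 + 280·11 = 3165, valid modulo lcm(280, 13) = 3640: x ≡ 3165 (mod 3640).
Verify against each original: 3165 mod 8 = 5, 3165 mod 5 = 0, 3165 mod 7 = 1, 3165 mod 13 = 6.

x ≡ 3165 (mod 3640).


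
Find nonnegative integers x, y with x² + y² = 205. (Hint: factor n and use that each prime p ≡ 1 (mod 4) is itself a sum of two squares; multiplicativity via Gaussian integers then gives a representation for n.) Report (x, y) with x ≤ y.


Step 1: Factor n = 205 = 5 · 41.
Step 2: Check the mod-4 condition on each prime factor: 5 ≡ 1 (mod 4), exponent 1; 41 ≡ 1 (mod 4), exponent 1.
All primes ≡ 3 (mod 4) appear to even exponent (or don't appear), so by the two-squares theorem n IS expressible as a sum of two squares.
Step 3: Build a representation. Here n = 5 · 41 is a product of primes ≡ 1 (mod 4). Each prime p ≡ 1 (mod 4) is itself a sum of two squares; find a² by testing p − a² for a perfect square:
  5: 5 − 1² = 4 = 2² ⇒ 5 = 1² + 2².
  41: 41 − 1² = 40, 41 − 2² = 37, 41 − 3² = 32, 41 − 4² = 25 = 5² ⇒ 41 = 4² + 5².
  Combine using the Brahmagupta–Fibonacci identity (a² + b²)(c² + d²) = (ac − bd)² + (ad + bc)² = (ac + bd)² + (ad − bc)²:
  5 · 41 = 205: from (1² + 2²)(4² + 5²), take (1·4 − 2·5, 1·5 + 2·4) = (4 − 10, 5 + 8) = (-6, 13); dropping signs (only squares matter) gives (6, 13); check 6² + 13² = 36 + 169 = 205 ✓.
Step 4: Order so x ≤ y and verify: 6² + 13² = 36 + 169 = 205 = n. ✓

n = 205 = 6² + 13² (one valid representation with x ≤ y).


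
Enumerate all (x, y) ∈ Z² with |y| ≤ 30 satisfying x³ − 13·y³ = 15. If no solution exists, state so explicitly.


The equation is x³ - 13y³ = 15. For fixed y, x³ = 13·y³ + 15, so a solution requires the RHS to be a perfect cube.
Strategy: iterate y from -30 to 30, compute RHS = 13·y³ + 15, and check whether it is a (positive or negative) perfect cube.
Check small values of y:
  y = 0: RHS = 15 is not a perfect cube.
  y = 1: RHS = 28 is not a perfect cube.
  y = -1: RHS = 2 is not a perfect cube.
  y = 2: RHS = 119 is not a perfect cube.
  y = -2: RHS = -89 is not a perfect cube.
  y = 3: RHS = 366 is not a perfect cube.
  y = -3: RHS = -336 is not a perfect cube.
Continuing the search up to |y| = 30 finds no solutions either.
No (x, y) in the scanned range satisfies the equation.

No integer solutions with |y| ≤ 30.


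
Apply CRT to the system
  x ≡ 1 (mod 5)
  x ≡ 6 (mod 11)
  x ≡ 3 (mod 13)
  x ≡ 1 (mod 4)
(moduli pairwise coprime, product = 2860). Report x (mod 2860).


Product of moduli M = 5 · 11 · 13 · 4 = 2860.
Merge one congruence at a time:
  Start: x ≡ 1 (mod 5).
  Combine with x ≡ 6 (mod 11); new modulus lcm = 55.
    Write x = 1 + 5·t and substitute into x ≡ 6 (mod 11): 5·t ≡ 6 − 1 = 5 (mod 11).
    The inverse of 5 mod 11 is 9 (since 5·9 = 45 = 4·11 + 1), so t ≡ 9·5 = 45 ≡ 1 (mod 11).
    Then x = 1 + 5·1 = 6, valid modulo lcm(5, 11) = 55: x ≡ 6 (mod 55).
  Combine with x ≡ 3 (mod 13); new modulus lcm = 715.
    Write x = 6 + 55·t and substitute into x ≡ 3 (mod 13): 55·t ≡ 3 − 6 = -3 (mod 13).
    Reduce coefficients mod 13: 3·t ≡ 10 (mod 13).
    The inverse of 3 mod 13 is 9 (since 3·9 = 27 = 2·13 + 1), so t ≡ 9·10 = 90 ≡ 12 (mod 13).
    Then x = 6 + 55·12 = 666, valid modulo lcm(55, 13) = 715: x ≡ 666 (mod 715).
  Combine with x ≡ 1 (mod 4); new modulus lcm = 2860.
    Write x = 666 + 715·t and substitute into x ≡ 1 (mod 4): 715·t ≡ 1 − 666 = -665 (mod 4).
    Reduce coefficients mod 4: 3·t ≡ 3 (mod 4).
    The inverse of 3 mod 4 is 3 (since 3·3 = 9 = 2·4 + 1), so t ≡ 3·3 = 9 ≡ 1 (mod 4).
    Then x = 666 + 715·1 = 1381, valid modulo lcm(715, 4) = 2860: x ≡ 1381 (mod 2860).
Verify against each original: 1381 mod 5 = 1, 1381 mod 11 = 6, 1381 mod 13 = 3, 1381 mod 4 = 1.

x ≡ 1381 (mod 2860).


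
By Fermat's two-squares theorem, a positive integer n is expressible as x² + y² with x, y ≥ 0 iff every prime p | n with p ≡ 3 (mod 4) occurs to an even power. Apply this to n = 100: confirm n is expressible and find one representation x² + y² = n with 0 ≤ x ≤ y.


Step 1: Factor n = 100 = 2^2 · 5^2.
Step 2: Check the mod-4 condition on each prime factor: 2 = 2 (special); 5 ≡ 1 (mod 4), exponent 2.
All primes ≡ 3 (mod 4) appear to even exponent (or don't appear), so by the two-squares theorem n IS expressible as a sum of two squares.
Step 3: Build a representation. Group n = k² · m with k = 2 and m = 5 · 5 = 25 (a product of primes ≡ 1 (mod 4)); a representation of m scales to one of n via (k·x)² + (k·y)² = k²(x² + y²). Each prime p ≡ 1 (mod 4) is itself a sum of two squares; find a² by testing p − a² for a perfect square:
  5: 5 − 1² = 4 = 2² ⇒ 5 = 1² + 2².
  Combine using the Brahmagupta–Fibonacci identity (a² + b²)(c² + d²) = (ac − bd)² + (ad + bc)² = (ac + bd)² + (ad − bc)²:
  5 · 5 = 25: from (1² + 2²)(1² + 2²), take (1·1 − 2·2, 1·2 + 2·1) = (1 − 4, 2 + 2) = (-3, 4); dropping signs (only squares matter) gives (3, 4); check 3² + 4² = 9 + 16 = 25 ✓.
  Scale by k = 2: (2·3, 2·4) = (6, 8).
Step 4: Order so x ≤ y and verify: 6² + 8² = 36 + 64 = 100 = n. ✓

n = 100 = 6² + 8² (one valid representation with x ≤ y).


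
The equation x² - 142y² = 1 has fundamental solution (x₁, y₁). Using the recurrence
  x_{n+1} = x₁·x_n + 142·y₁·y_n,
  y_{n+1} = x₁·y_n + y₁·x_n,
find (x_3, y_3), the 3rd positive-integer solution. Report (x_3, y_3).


Step 1: Find the fundamental solution (x₁, y₁) of x² - 142y² = 1.
  Expand √142 as a continued fraction. a₀ = ⌊√142⌋ = 11; iterate m_{k+1} = d_k·a_k − m_k, d_{k+1} = (142 − m_{k+1}²)/d_k, a_{k+1} = ⌊(a₀ + m_{k+1})/d_{k+1}⌋ (starting m₀ = 0, d₀ = 1), with convergents p_k = a_k·p_{k-1} + p_{k-2}, q_k = a_k·q_{k-1} + q_{k-2} (p₋₁ = 1, q₋₁ = 0):
  k = 0: a₀ = 11; p₀/q₀ = 11/1; p₀² − 142·q₀² = 121 − 142 = -21.
  k = 1: m = 11, d = 21, a = ⌊(11 + 11)/21⌋ = 1; p/q = (1·11 + 1)/(1·1 + 0) = 12/1; p² − 142·q² = 144 − 142 = 2.
  k = 2: m = 10, d = 2, a = ⌊(11 + 10)/2⌋ = 10; p/q = (10·12 + 11)/(10·1 + 1) = 131/11; p² − 142·q² = 17161 − 17182 = -21.
  k = 3: m = 10, d = 21, a = ⌊(11 + 10)/21⌋ = 1; p/q = (1·131 + 12)/(1·11 + 1) = 143/12; p² − 142·q² = 20449 − 20448 = 1.
  The first convergent with p² − 142·q² = 1 gives the fundamental solution (x₁, y₁) = (143, 12).
Step 2: Apply the recurrence (x_{n+1}, y_{n+1}) = (x₁x_n + 142y₁y_n, x₁y_n + y₁x_n) repeatedly.
  From (x_1, y_1) = (143, 12): x_2 = 143·143 + 142·12·12 = 40897; y_2 = 143·12 + 12·143 = 3432.
  From (x_2, y_2) = (40897, 3432): x_3 = 143·40897 + 142·12·3432 = 11696399; y_3 = 143·3432 + 12·40897 = 981540.
Step 3: Verify x_3² - 142·y_3² = 136805749567201 - 136805749567200 = 1 (should be 1). ✓

(x_1, y_1) = (143, 12); (x_3, y_3) = (11696399, 981540).


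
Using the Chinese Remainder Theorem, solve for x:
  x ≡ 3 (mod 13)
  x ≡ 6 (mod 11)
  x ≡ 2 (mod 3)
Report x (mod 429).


Moduli 13, 11, 3 are pairwise coprime; by CRT there is a unique solution modulo M = 13 · 11 · 3 = 429.
Solve pairwise, accumulating the modulus:
  Start with x ≡ 3 (mod 13).
  Combine with x ≡ 6 (mod 11): since gcd(13, 11) = 1, we get a unique residue mod 143.
    Write x = 3 + 13·t and substitute into x ≡ 6 (mod 11): 13·t ≡ 6 − 3 = 3 (mod 11).
    Reduce coefficients mod 11: 2·t ≡ 3 (mod 11).
    The inverse of 2 mod 11 is 6 (since 2·6 = 12 = 1·11 + 1), so t ≡ 6·3 = 18 ≡ 7 (mod 11).
    Then x = 3 + 13·7 = 94, valid modulo lcm(13, 11) = 143: x ≡ 94 (mod 143).
  Combine with x ≡ 2 (mod 3): since gcd(143, 3) = 1, we get a unique residue mod 429.
    Write x = 94 + 143·t and substitute into x ≡ 2 (mod 3): 143·t ≡ 2 − 94 = -92 (mod 3).
    Reduce coefficients mod 3: 2·t ≡ 1 (mod 3).
    The inverse of 2 mod 3 is 2 (since 2·2 = 4 = 1·3 + 1), so t ≡ 2·1 = 2 ≡ 2 (mod 3).
    Then x = 94 + 143·2 = 380, valid modulo lcm(143, 3) = 429: x ≡ 380 (mod 429).
Verify: 380 mod 13 = 3 ✓, 380 mod 11 = 6 ✓, 380 mod 3 = 2 ✓.

x ≡ 380 (mod 429).


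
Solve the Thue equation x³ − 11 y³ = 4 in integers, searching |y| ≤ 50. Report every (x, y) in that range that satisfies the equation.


The equation is x³ - 11y³ = 4. For fixed y, x³ = 11·y³ + 4, so a solution requires the RHS to be a perfect cube.
Strategy: iterate y from -50 to 50, compute RHS = 11·y³ + 4, and check whether it is a (positive or negative) perfect cube.
Check small values of y:
  y = 0: RHS = 4 is not a perfect cube.
  y = 1: RHS = 15 is not a perfect cube.
  y = -1: RHS = -7 is not a perfect cube.
  y = 2: RHS = 92 is not a perfect cube.
  y = -2: RHS = -84 is not a perfect cube.
  y = 3: RHS = 301 is not a perfect cube.
  y = -3: RHS = -293 is not a perfect cube.
Continuing the search up to |y| = 50 finds no solutions either.
No (x, y) in the scanned range satisfies the equation.

No integer solutions with |y| ≤ 50.


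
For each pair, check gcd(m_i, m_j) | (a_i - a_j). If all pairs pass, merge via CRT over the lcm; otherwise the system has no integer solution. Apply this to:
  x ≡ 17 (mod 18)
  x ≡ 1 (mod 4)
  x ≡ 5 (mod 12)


Moduli 18, 4, 12 are not pairwise coprime, so CRT works modulo lcm(m_i) when all pairwise compatibility conditions hold.
Pairwise compatibility: gcd(m_i, m_j) must divide a_i - a_j for every pair.
Merge one congruence at a time:
  Start: x ≡ 17 (mod 18).
  Combine with x ≡ 1 (mod 4): gcd(18, 4) = 2; 1 - 17 = -16, which IS divisible by 2, so compatible.
    Write x = 17 + 18·t and substitute into x ≡ 1 (mod 4): 18·t ≡ 1 − 17 = -16 (mod 4).
    Divide the congruence (and modulus) by g = 2: 9·t ≡ -8 (mod 2).
    Reduce coefficients mod 2: 1·t ≡ 0 (mod 2).
    So t ≡ 0 (mod 2).
    Then x = 17 + 18·0 = 17, valid modulo lcm(18, 4) = 36: x ≡ 17 (mod 36).
  Combine with x ≡ 5 (mod 12): gcd(36, 12) = 12; 5 - 17 = -12, which IS divisible by 12, so compatible.
    Write x = 17 + 36·t and substitute into x ≡ 5 (mod 12): 36·t ≡ 5 − 17 = -12 (mod 12).
    Divide the congruence (and modulus) by g = 12: 3·t ≡ -1 (mod 1).
    Modulo 1 every t works; take t = 0.
    Then x = 17 + 36·0 = 17, valid modulo lcm(36, 12) = 36: x ≡ 17 (mod 36).
Verify: 17 mod 18 = 17, 17 mod 4 = 1, 17 mod 12 = 5.

x ≡ 17 (mod 36).


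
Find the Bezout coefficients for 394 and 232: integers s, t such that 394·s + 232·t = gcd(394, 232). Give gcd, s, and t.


Euclidean algorithm on (394, 232) — divide until remainder is 0:
  394 = 1 · 232 + 162
  232 = 1 · 162 + 70
  162 = 2 · 70 + 22
  70 = 3 · 22 + 4
  22 = 5 · 4 + 2
  4 = 2 · 2 + 0
gcd(394, 232) = 2.
Track Bezout coefficients alongside the remainders: start with r₀ = 394 = a·1 + b·0 (s = 1, t = 0) and r₁ = 232 = a·0 + b·1 (s = 0, t = 1); each new remainder r_{k+1} = r_{k-1} − q_k·r_k inherits s_{k+1} = s_{k-1} − q_k·s_k, t_{k+1} = t_{k-1} − q_k·t_k, so r_k = a·s_k + b·t_k at every step:
  q = 1: r = 162, s = 1 − 1·0 = 1, t = 0 − 1·1 = -1  (check: 394·1 + 232·(-1) = 162)
  q = 1: r = 70, s = 0 − 1·1 = -1, t = 1 − 1·(-1) = 2  (check: 394·(-1) + 232·2 = 70)
  q = 2: r = 22, s = 1 − 2·(-1) = 3, t = -1 − 2·2 = -5  (check: 394·3 + 232·(-5) = 22)
  q = 3: r = 4, s = -1 − 3·3 = -10, t = 2 − 3·(-5) = 17  (check: 394·(-10) + 232·17 = 4)
  q = 5: r = 2, s = 3 − 5·(-10) = 53, t = -5 − 5·17 = -90  (check: 394·53 + 232·(-90) = 2)
The row with r = 2 (the gcd) gives the Bezout coefficients s = 53, t = -90.
Result: 394 · (53) + 232 · (-90) = 2.

gcd(394, 232) = 2; s = 53, t = -90 (check: 394·53 + 232·(-90) = 2).


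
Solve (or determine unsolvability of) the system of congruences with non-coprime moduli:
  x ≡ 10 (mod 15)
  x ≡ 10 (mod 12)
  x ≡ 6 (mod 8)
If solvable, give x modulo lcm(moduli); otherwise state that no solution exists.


Moduli 15, 12, 8 are not pairwise coprime, so CRT works modulo lcm(m_i) when all pairwise compatibility conditions hold.
Pairwise compatibility: gcd(m_i, m_j) must divide a_i - a_j for every pair.
Merge one congruence at a time:
  Start: x ≡ 10 (mod 15).
  Combine with x ≡ 10 (mod 12): gcd(15, 12) = 3; 10 - 10 = 0, which IS divisible by 3, so compatible.
    Write x = 10 + 15·t and substitute into x ≡ 10 (mod 12): 15·t ≡ 10 − 10 = 0 (mod 12).
    Divide the congruence (and modulus) by g = 3: 5·t ≡ 0 (mod 4).
    Reduce coefficients mod 4: 1·t ≡ 0 (mod 4).
    So t ≡ 0 (mod 4).
    Then x = 10 + 15·0 = 10, valid modulo lcm(15, 12) = 60: x ≡ 10 (mod 60).
  Combine with x ≡ 6 (mod 8): gcd(60, 8) = 4; 6 - 10 = -4, which IS divisible by 4, so compatible.
    Write x = 10 + 60·t and substitute into x ≡ 6 (mod 8): 60·t ≡ 6 − 10 = -4 (mod 8).
    Divide the congruence (and modulus) by g = 4: 15·t ≡ -1 (mod 2).
    Reduce coefficients mod 2: 1·t ≡ 1 (mod 2).
    So t ≡ 1 (mod 2).
    Then x = 10 + 60·1 = 70, valid modulo lcm(60, 8) = 120: x ≡ 70 (mod 120).
Verify: 70 mod 15 = 10, 70 mod 12 = 10, 70 mod 8 = 6.

x ≡ 70 (mod 120).


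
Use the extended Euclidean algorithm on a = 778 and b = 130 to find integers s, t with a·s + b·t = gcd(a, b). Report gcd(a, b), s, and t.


Euclidean algorithm on (778, 130) — divide until remainder is 0:
  778 = 5 · 130 + 128
  130 = 1 · 128 + 2
  128 = 64 · 2 + 0
gcd(778, 130) = 2.
Track Bezout coefficients alongside the remainders: start with r₀ = 778 = a·1 + b·0 (s = 1, t = 0) and r₁ = 130 = a·0 + b·1 (s = 0, t = 1); each new remainder r_{k+1} = r_{k-1} − q_k·r_k inherits s_{k+1} = s_{k-1} − q_k·s_k, t_{k+1} = t_{k-1} − q_k·t_k, so r_k = a·s_k + b·t_k at every step:
  q = 5: r = 128, s = 1 − 5·0 = 1, t = 0 − 5·1 = -5  (check: 778·1 + 130·(-5) = 128)
  q = 1: r = 2, s = 0 − 1·1 = -1, t = 1 − 1·(-5) = 6  (check: 778·(-1) + 130·6 = 2)
The row with r = 2 (the gcd) gives the Bezout coefficients s = -1, t = 6.
Result: 778 · (-1) + 130 · (6) = 2.

gcd(778, 130) = 2; s = -1, t = 6 (check: 778·(-1) + 130·6 = 2).


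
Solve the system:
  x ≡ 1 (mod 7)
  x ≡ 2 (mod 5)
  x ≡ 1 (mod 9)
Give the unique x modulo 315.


Moduli 7, 5, 9 are pairwise coprime; by CRT there is a unique solution modulo M = 7 · 5 · 9 = 315.
Solve pairwise, accumulating the modulus:
  Start with x ≡ 1 (mod 7).
  Combine with x ≡ 2 (mod 5): since gcd(7, 5) = 1, we get a unique residue mod 35.
    Write x = 1 + 7·t and substitute into x ≡ 2 (mod 5): 7·t ≡ 2 − 1 = 1 (mod 5).
    Reduce coefficients mod 5: 2·t ≡ 1 (mod 5).
    The inverse of 2 mod 5 is 3 (since 2·3 = 6 = 1·5 + 1), so t ≡ 3·1 = 3 ≡ 3 (mod 5).
    Then x = 1 + 7·3 = 22, valid modulo lcm(7, 5) = 35: x ≡ 22 (mod 35).
  Combine with x ≡ 1 (mod 9): since gcd(35, 9) = 1, we get a unique residue mod 315.
    Write x = 22 + 35·t and substitute into x ≡ 1 (mod 9): 35·t ≡ 1 − 22 = -21 (mod 9).
    Reduce coefficients mod 9: 8·t ≡ 6 (mod 9).
    The inverse of 8 mod 9 is 8 (since 8·8 = 64 = 7·9 + 1), so t ≡ 8·6 = 48 ≡ 3 (mod 9).
    Then x = 22 + 35·3 = 127, valid modulo lcm(35, 9) = 315: x ≡ 127 (mod 315).
Verify: 127 mod 7 = 1 ✓, 127 mod 5 = 2 ✓, 127 mod 9 = 1 ✓.

x ≡ 127 (mod 315).


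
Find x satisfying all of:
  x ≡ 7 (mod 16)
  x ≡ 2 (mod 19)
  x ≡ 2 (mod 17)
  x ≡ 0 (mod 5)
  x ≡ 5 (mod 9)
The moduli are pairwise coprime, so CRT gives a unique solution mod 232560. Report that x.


Product of moduli M = 16 · 19 · 17 · 5 · 9 = 232560.
Merge one congruence at a time:
  Start: x ≡ 7 (mod 16).
  Combine with x ≡ 2 (mod 19); new modulus lcm = 304.
    Write x = 7 + 16·t and substitute into x ≡ 2 (mod 19): 16·t ≡ 2 − 7 = -5 (mod 19).
    Reduce coefficients mod 19: 16·t ≡ 14 (mod 19).
    The inverse of 16 mod 19 is 6 (since 16·6 = 96 = 5·19 + 1), so t ≡ 6·14 = 84 ≡ 8 (mod 19).
    Then x = 7 + 16·8 = 135, valid modulo lcm(16, 19) = 304: x ≡ 135 (mod 304).
  Combine with x ≡ 2 (mod 17); new modulus lcm = 5168.
    Write x = 135 + 304·t and substitute into x ≡ 2 (mod 17): 304·t ≡ 2 − 135 = -133 (mod 17).
    Reduce coefficients mod 17: 15·t ≡ 3 (mod 17).
    The inverse of 15 mod 17 is 8 (since 15·8 = 120 = 7·17 + 1), so t ≡ 8·3 = 24 ≡ 7 (mod 17).
    Then x = 135 + 304·7 = 2263, valid modulo lcm(304, 17) = 5168: x ≡ 2263 (mod 5168).
  Combine with x ≡ 0 (mod 5); new modulus lcm = 25840.
    Write x = 2263 + 5168·t and substitute into x ≡ 0 (mod 5): 5168·t ≡ 0 − 2263 = -2263 (mod 5).
    Reduce coefficients mod 5: 3·t ≡ 2 (mod 5).
    The inverse of 3 mod 5 is 2 (since 3·2 = 6 = 1·5 + 1), so t ≡ 2·2 = 4 ≡ 4 (mod 5).
    Then x = 2263 + 5168·4 = 22935, valid modulo lcm(5168, 5) = 25840: x ≡ 22935 (mod 25840).
  Combine with x ≡ 5 (mod 9); new modulus lcm = 232560.
    Write x = 22935 + 25840·t and substitute into x ≡ 5 (mod 9): 25840·t ≡ 5 − 22935 = -22930 (mod 9).
    Reduce coefficients mod 9: 1·t ≡ 2 (mod 9).
    So t ≡ 2 (mod 9).
    Then x = 22935 + 25840·2 = 74615, valid modulo lcm(25840, 9) = 232560: x ≡ 74615 (mod 232560).
Verify against each original: 74615 mod 16 = 7, 74615 mod 19 = 2, 74615 mod 17 = 2, 74615 mod 5 = 0, 74615 mod 9 = 5.

x ≡ 74615 (mod 232560).
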